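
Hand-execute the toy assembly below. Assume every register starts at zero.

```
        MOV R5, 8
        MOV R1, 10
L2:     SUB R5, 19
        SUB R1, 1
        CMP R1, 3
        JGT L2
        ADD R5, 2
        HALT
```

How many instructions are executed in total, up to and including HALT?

MOV R5, 8 → R5=8
MOV R1, 10 → R1=10
SUB R5, 19 → R5=8-19=-11
SUB R1, 1 → R1=10-1=9
CMP R1, 3  (cmp 9,3)
JGT L2: taken
SUB R5, 19 → R5=(-11)-19=-30
SUB R1, 1 → R1=9-1=8
CMP R1, 3  (cmp 8,3)
JGT L2: taken
SUB R5, 19 → R5=(-30)-19=-49
SUB R1, 1 → R1=8-1=7
CMP R1, 3  (cmp 7,3)
JGT L2: taken
SUB R5, 19 → R5=(-49)-19=-68
SUB R1, 1 → R1=7-1=6
CMP R1, 3  (cmp 6,3)
JGT L2: taken
SUB R5, 19 → R5=(-68)-19=-87
SUB R1, 1 → R1=6-1=5
CMP R1, 3  (cmp 5,3)
JGT L2: taken
SUB R5, 19 → R5=(-87)-19=-106
SUB R1, 1 → R1=5-1=4
CMP R1, 3  (cmp 4,3)
JGT L2: taken
SUB R5, 19 → R5=(-106)-19=-125
SUB R1, 1 → R1=4-1=3
CMP R1, 3  (cmp 3,3)
JGT L2: not taken
ADD R5, 2 → R5=(-125)+2=-123
halt.
Total executed instructions: 32.

32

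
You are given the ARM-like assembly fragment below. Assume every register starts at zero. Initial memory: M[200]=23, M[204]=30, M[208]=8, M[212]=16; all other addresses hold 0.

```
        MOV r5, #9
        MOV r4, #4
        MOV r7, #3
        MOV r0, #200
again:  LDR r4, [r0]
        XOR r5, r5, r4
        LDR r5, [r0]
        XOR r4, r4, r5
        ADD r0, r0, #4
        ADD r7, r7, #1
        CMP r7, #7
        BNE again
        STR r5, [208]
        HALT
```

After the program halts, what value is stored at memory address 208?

r5=9
r4=4
r7=3
r0=200
r4=M[200]=23
r5=9^23=30
r5=M[200]=23
r4=23^23=0
r0=200+4=204
r7=3+1=4
CMP r7, #7  (cmp 4,7)
BNE again: taken
r4=M[204]=30
r5=23^30=9
r5=M[204]=30
r4=30^30=0
r0=204+4=208
r7=4+1=5
CMP r7, #7  (cmp 5,7)
BNE again: taken
r4=M[208]=8
r5=30^8=22
r5=M[208]=8
r4=8^8=0
r0=208+4=212
r7=5+1=6
CMP r7, #7  (cmp 6,7)
BNE again: taken
r4=M[212]=16
r5=8^16=24
r5=M[212]=16
r4=16^16=0
r0=212+4=216
r7=6+1=7
CMP r7, #7  (cmp 7,7)
BNE again: not taken
STR r5, [208] → M[208]=16
halt.

16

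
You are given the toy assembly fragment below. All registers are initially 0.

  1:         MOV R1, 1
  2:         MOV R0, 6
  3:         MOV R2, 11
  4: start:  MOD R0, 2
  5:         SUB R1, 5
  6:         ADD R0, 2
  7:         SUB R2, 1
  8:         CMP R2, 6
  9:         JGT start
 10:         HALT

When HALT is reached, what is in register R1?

after MOV R1, 1: R1=1
after MOV R0, 6: R0=6
after MOV R2, 11: R2=11
after MOD R0, 2: R0=6%2=0
after SUB R1, 5: R1=1-5=-4
after ADD R0, 2: R0=0+2=2
after SUB R2, 1: R2=11-1=10
CMP R2, 6  (cmp 10,6)
JGT start: taken
after MOD R0, 2: R0=2%2=0
after SUB R1, 5: R1=(-4)-5=-9
after ADD R0, 2: R0=0+2=2
after SUB R2, 1: R2=10-1=9
CMP R2, 6  (cmp 9,6)
JGT start: taken
after MOD R0, 2: R0=2%2=0
after SUB R1, 5: R1=(-9)-5=-14
after ADD R0, 2: R0=0+2=2
after SUB R2, 1: R2=9-1=8
CMP R2, 6  (cmp 8,6)
JGT start: taken
after MOD R0, 2: R0=2%2=0
after SUB R1, 5: R1=(-14)-5=-19
after ADD R0, 2: R0=0+2=2
after SUB R2, 1: R2=8-1=7
CMP R2, 6  (cmp 7,6)
JGT start: taken
after MOD R0, 2: R0=2%2=0
after SUB R1, 5: R1=(-19)-5=-24
after ADD R0, 2: R0=0+2=2
after SUB R2, 1: R2=7-1=6
CMP R2, 6  (cmp 6,6)
JGT start: not taken
halt.

-24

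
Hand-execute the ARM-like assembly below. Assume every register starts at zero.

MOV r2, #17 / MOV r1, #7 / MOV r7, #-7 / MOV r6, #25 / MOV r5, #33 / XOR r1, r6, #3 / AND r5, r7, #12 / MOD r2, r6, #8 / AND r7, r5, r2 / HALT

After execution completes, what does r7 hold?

0

MOV r2, #17 → r2=17
MOV r1, #7 → r1=7
MOV r7, #-7 → r7=-7
MOV r6, #25 → r6=25
MOV r5, #33 → r5=33
XOR r1, r6, #3 → r1=25^3=26
AND r5, r7, #12 → r5=(-7)&12=8
MOD r2, r6, #8 → r2=25%8=1
AND r7, r5, r2 → r7=8&1=0
halt.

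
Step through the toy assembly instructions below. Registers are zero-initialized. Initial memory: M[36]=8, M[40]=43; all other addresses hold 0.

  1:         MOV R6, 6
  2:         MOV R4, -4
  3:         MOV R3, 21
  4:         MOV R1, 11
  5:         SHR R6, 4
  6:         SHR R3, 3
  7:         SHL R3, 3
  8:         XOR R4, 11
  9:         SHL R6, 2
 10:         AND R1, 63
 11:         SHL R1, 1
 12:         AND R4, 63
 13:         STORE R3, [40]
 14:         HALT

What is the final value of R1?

after MOV R6, 6: R6=6
after MOV R4, -4: R4=-4
after MOV R3, 21: R3=21
after MOV R1, 11: R1=11
after SHR R6, 4: R6=6>>4=0
after SHR R3, 3: R3=21>>3=2
after SHL R3, 3: R3=2<<3=16
after XOR R4, 11: R4=(-4)^11=-9
after SHL R6, 2: R6=0<<2=0
after AND R1, 63: R1=11&63=11
after SHL R1, 1: R1=11<<1=22
after AND R4, 63: R4=(-9)&63=55
STORE R3, [40] → M[40]=16
halt.

22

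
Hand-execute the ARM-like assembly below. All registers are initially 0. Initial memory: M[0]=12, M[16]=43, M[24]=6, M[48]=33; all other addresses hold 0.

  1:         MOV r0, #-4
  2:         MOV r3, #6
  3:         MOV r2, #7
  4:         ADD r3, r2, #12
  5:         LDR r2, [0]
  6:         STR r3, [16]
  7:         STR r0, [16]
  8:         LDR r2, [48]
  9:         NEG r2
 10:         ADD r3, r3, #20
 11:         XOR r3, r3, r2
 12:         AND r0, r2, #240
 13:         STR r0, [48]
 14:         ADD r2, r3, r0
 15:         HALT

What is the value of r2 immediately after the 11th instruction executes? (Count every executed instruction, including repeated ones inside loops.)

r0=-4
r3=6
r2=7
r3=7+12=19
r2=M[0]=12
STR r3, [16] → M[16]=19
STR r0, [16] → M[16]=-4
r2=M[48]=33
r2=-(33)=-33
r3=19+20=39
r3=39^(-33)=-8
After step 11: r2 = -33.

-33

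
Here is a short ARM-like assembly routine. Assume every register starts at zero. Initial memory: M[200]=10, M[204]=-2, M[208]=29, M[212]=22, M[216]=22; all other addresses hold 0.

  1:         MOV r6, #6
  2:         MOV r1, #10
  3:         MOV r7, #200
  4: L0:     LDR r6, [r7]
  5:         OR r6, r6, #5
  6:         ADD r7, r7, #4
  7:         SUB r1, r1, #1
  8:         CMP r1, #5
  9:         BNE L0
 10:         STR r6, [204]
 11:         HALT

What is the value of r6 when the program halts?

r6=6
r1=10
r7=200
r6=M[200]=10
r6=10|5=15
r7=200+4=204
r1=10-1=9
CMP r1, #5  (cmp 9,5)
BNE L0: taken
r6=M[204]=-2
r6=(-2)|5=-1
r7=204+4=208
r1=9-1=8
CMP r1, #5  (cmp 8,5)
BNE L0: taken
r6=M[208]=29
r6=29|5=29
r7=208+4=212
r1=8-1=7
CMP r1, #5  (cmp 7,5)
BNE L0: taken
r6=M[212]=22
r6=22|5=23
r7=212+4=216
r1=7-1=6
CMP r1, #5  (cmp 6,5)
BNE L0: taken
r6=M[216]=22
r6=22|5=23
r7=216+4=220
r1=6-1=5
CMP r1, #5  (cmp 5,5)
BNE L0: not taken
STR r6, [204] → M[204]=23
halt.

23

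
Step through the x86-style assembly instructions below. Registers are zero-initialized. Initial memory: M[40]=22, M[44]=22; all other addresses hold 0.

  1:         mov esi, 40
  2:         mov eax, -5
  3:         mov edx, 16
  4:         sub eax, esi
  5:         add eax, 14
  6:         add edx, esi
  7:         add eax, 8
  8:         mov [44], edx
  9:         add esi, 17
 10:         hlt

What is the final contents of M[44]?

56

after mov esi, 40: esi=40
after mov eax, -5: eax=-5
after mov edx, 16: edx=16
after sub eax, esi: eax=(-5)-40=-45
after add eax, 14: eax=(-45)+14=-31
after add edx, esi: edx=16+40=56
after add eax, 8: eax=(-31)+8=-23
mov [44], edx → M[44]=56
after add esi, 17: esi=40+17=57
halt.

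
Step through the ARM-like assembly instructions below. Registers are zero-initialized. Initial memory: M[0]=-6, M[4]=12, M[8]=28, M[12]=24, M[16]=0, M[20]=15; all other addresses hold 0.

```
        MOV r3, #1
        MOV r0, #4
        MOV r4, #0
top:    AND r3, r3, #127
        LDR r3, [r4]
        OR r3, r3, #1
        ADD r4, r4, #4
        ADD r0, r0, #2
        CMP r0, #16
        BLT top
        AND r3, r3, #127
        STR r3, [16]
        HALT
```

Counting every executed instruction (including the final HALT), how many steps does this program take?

r3=1
r0=4
r4=0
r3=1&127=1
r3=M[0]=-6
r3=(-6)|1=-5
r4=0+4=4
r0=4+2=6
CMP r0, #16  (cmp 6,16)
BLT top: taken
r3=(-5)&127=123
r3=M[4]=12
r3=12|1=13
r4=4+4=8
r0=6+2=8
CMP r0, #16  (cmp 8,16)
BLT top: taken
r3=13&127=13
r3=M[8]=28
r3=28|1=29
r4=8+4=12
r0=8+2=10
CMP r0, #16  (cmp 10,16)
BLT top: taken
r3=29&127=29
r3=M[12]=24
r3=24|1=25
r4=12+4=16
r0=10+2=12
CMP r0, #16  (cmp 12,16)
BLT top: taken
r3=25&127=25
r3=M[16]=0
r3=0|1=1
r4=16+4=20
r0=12+2=14
CMP r0, #16  (cmp 14,16)
BLT top: taken
r3=1&127=1
r3=M[20]=15
r3=15|1=15
r4=20+4=24
r0=14+2=16
CMP r0, #16  (cmp 16,16)
BLT top: not taken
r3=15&127=15
STR r3, [16] → M[16]=15
halt.
Total executed instructions: 48.

48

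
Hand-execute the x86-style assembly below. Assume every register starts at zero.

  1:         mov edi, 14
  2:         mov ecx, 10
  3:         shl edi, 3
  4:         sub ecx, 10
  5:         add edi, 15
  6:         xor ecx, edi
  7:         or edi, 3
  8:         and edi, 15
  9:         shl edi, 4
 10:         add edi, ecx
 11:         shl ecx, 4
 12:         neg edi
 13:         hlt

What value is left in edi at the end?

-367

edi=14
ecx=10
edi=14<<3=112
ecx=10-10=0
edi=112+15=127
ecx=0^127=127
edi=127|3=127
edi=127&15=15
edi=15<<4=240
edi=240+127=367
ecx=127<<4=2032
edi=-(367)=-367
halt.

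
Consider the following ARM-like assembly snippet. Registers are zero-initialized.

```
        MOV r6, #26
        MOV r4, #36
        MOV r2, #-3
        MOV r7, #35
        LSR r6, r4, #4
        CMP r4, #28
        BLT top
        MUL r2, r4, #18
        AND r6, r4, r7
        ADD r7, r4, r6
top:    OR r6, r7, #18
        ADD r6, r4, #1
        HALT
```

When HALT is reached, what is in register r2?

after MOV r6, #26: r6=26
after MOV r4, #36: r4=36
after MOV r2, #-3: r2=-3
after MOV r7, #35: r7=35
after LSR r6, r4, #4: r6=36>>4=2
CMP r4, #28  (cmp 36,28)
BLT top: not taken
after MUL r2, r4, #18: r2=36*18=648
after AND r6, r4, r7: r6=36&35=32
after ADD r7, r4, r6: r7=36+32=68
after OR r6, r7, #18: r6=68|18=86
after ADD r6, r4, #1: r6=36+1=37
halt.

648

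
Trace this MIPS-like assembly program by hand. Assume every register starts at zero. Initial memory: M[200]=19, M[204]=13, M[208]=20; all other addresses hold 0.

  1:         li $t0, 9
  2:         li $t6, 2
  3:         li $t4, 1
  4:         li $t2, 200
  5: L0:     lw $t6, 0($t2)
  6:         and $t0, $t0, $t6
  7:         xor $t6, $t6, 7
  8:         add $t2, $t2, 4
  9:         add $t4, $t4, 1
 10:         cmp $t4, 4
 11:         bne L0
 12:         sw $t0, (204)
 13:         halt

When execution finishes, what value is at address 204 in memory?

0

$t0=9
$t6=2
$t4=1
$t2=200
$t6=M[200]=19
$t0=9&19=1
$t6=19^7=20
$t2=200+4=204
$t4=1+1=2
cmp $t4, 4  (cmp 2,4)
bne L0: taken
$t6=M[204]=13
$t0=1&13=1
$t6=13^7=10
$t2=204+4=208
$t4=2+1=3
cmp $t4, 4  (cmp 3,4)
bne L0: taken
$t6=M[208]=20
$t0=1&20=0
$t6=20^7=19
$t2=208+4=212
$t4=3+1=4
cmp $t4, 4  (cmp 4,4)
bne L0: not taken
sw $t0, (204) → M[204]=0
halt.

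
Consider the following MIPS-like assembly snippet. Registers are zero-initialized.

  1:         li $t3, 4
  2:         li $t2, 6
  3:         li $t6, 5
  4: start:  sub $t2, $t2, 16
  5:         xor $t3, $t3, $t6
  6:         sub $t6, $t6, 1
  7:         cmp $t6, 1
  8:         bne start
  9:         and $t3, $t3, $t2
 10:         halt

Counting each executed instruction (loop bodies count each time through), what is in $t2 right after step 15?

after li $t3, 4: $t3=4
after li $t2, 6: $t2=6
after li $t6, 5: $t6=5
after sub $t2, $t2, 16: $t2=6-16=-10
after xor $t3, $t3, $t6: $t3=4^5=1
after sub $t6, $t6, 1: $t6=5-1=4
cmp $t6, 1  (cmp 4,1)
bne start: taken
after sub $t2, $t2, 16: $t2=(-10)-16=-26
after xor $t3, $t3, $t6: $t3=1^4=5
after sub $t6, $t6, 1: $t6=4-1=3
cmp $t6, 1  (cmp 3,1)
bne start: taken
after sub $t2, $t2, 16: $t2=(-26)-16=-42
after xor $t3, $t3, $t6: $t3=5^3=6
After step 15: $t2 = -42.

-42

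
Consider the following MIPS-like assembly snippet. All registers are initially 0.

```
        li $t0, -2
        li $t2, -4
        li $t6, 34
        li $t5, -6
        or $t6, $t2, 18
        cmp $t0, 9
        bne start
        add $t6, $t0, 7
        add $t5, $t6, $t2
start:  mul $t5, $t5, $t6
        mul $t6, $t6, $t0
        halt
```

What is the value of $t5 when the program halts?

$t0=-2
$t2=-4
$t6=34
$t5=-6
$t6=(-4)|18=-2
cmp $t0, 9  (cmp -2,9)
bne start: taken
$t5=(-6)*(-2)=12
$t6=(-2)*(-2)=4
halt.

12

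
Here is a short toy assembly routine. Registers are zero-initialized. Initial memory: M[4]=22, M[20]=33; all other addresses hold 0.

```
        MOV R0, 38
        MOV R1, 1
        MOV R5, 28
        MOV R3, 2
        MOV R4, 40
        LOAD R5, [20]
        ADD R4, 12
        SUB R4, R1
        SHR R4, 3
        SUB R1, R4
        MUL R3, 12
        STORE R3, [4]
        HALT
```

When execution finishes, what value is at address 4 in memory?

24

MOV R0, 38 → R0=38
MOV R1, 1 → R1=1
MOV R5, 28 → R5=28
MOV R3, 2 → R3=2
MOV R4, 40 → R4=40
LOAD R5, [20] → R5=M[20]=33
ADD R4, 12 → R4=40+12=52
SUB R4, R1 → R4=52-1=51
SHR R4, 3 → R4=51>>3=6
SUB R1, R4 → R1=1-6=-5
MUL R3, 12 → R3=2*12=24
STORE R3, [4] → M[4]=24
halt.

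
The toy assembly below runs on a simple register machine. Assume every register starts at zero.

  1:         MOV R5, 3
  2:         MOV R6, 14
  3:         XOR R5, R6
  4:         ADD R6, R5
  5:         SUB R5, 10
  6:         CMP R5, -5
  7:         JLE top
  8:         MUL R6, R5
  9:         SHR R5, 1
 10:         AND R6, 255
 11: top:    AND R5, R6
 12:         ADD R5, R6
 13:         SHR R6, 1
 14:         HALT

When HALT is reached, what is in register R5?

R5=3
R6=14
R5=3^14=13
R6=14+13=27
R5=13-10=3
CMP R5, -5  (cmp 3,-5)
JLE top: not taken
R6=27*3=81
R5=3>>1=1
R6=81&255=81
R5=1&81=1
R5=1+81=82
R6=81>>1=40
halt.

82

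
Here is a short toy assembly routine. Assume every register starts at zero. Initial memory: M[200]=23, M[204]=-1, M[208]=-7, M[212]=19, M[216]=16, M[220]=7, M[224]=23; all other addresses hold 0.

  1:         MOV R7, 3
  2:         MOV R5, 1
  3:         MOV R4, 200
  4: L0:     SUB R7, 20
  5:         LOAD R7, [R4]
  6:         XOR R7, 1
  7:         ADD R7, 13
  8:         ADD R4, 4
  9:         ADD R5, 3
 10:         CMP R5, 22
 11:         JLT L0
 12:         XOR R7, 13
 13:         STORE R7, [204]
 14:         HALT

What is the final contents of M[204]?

46

R7=3
R5=1
R4=200
R7=3-20=-17
R7=M[200]=23
R7=23^1=22
R7=22+13=35
R4=200+4=204
R5=1+3=4
CMP R5, 22  (cmp 4,22)
JLT L0: taken
R7=35-20=15
R7=M[204]=-1
R7=(-1)^1=-2
R7=(-2)+13=11
R4=204+4=208
R5=4+3=7
CMP R5, 22  (cmp 7,22)
JLT L0: taken
R7=11-20=-9
R7=M[208]=-7
R7=(-7)^1=-8
R7=(-8)+13=5
R4=208+4=212
R5=7+3=10
CMP R5, 22  (cmp 10,22)
JLT L0: taken
R7=5-20=-15
R7=M[212]=19
R7=19^1=18
R7=18+13=31
R4=212+4=216
R5=10+3=13
CMP R5, 22  (cmp 13,22)
JLT L0: taken
R7=31-20=11
R7=M[216]=16
R7=16^1=17
R7=17+13=30
R4=216+4=220
R5=13+3=16
CMP R5, 22  (cmp 16,22)
JLT L0: taken
R7=30-20=10
R7=M[220]=7
R7=7^1=6
R7=6+13=19
R4=220+4=224
R5=16+3=19
CMP R5, 22  (cmp 19,22)
JLT L0: taken
R7=19-20=-1
R7=M[224]=23
R7=23^1=22
R7=22+13=35
R4=224+4=228
R5=19+3=22
CMP R5, 22  (cmp 22,22)
JLT L0: not taken
R7=35^13=46
STORE R7, [204] → M[204]=46
halt.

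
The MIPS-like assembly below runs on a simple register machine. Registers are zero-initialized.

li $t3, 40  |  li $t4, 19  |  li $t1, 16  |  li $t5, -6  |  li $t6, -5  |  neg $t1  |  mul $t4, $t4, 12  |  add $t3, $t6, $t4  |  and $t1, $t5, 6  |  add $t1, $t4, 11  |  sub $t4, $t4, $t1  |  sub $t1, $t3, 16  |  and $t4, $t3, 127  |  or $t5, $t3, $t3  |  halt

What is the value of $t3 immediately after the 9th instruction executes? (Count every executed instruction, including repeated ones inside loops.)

223

li $t3, 40 → $t3=40
li $t4, 19 → $t4=19
li $t1, 16 → $t1=16
li $t5, -6 → $t5=-6
li $t6, -5 → $t6=-5
neg $t1 → $t1=-(16)=-16
mul $t4, $t4, 12 → $t4=19*12=228
add $t3, $t6, $t4 → $t3=(-5)+228=223
and $t1, $t5, 6 → $t1=(-6)&6=2
After step 9: $t3 = 223.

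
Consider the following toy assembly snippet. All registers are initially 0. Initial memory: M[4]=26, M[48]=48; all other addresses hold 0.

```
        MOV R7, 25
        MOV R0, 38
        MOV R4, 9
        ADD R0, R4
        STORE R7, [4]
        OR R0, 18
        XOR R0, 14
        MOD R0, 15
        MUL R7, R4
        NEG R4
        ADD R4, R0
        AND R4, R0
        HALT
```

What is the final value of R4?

MOV R7, 25 → R7=25
MOV R0, 38 → R0=38
MOV R4, 9 → R4=9
ADD R0, R4 → R0=38+9=47
STORE R7, [4] → M[4]=25
OR R0, 18 → R0=47|18=63
XOR R0, 14 → R0=63^14=49
MOD R0, 15 → R0=49%15=4
MUL R7, R4 → R7=25*9=225
NEG R4 → R4=-(9)=-9
ADD R4, R0 → R4=(-9)+4=-5
AND R4, R0 → R4=(-5)&4=0
halt.

0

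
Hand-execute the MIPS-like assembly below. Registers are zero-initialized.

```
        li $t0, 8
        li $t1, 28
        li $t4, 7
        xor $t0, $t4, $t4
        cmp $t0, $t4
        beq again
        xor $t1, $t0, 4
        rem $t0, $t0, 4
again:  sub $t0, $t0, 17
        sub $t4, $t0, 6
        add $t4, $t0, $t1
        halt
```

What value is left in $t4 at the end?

li $t0, 8 → $t0=8
li $t1, 28 → $t1=28
li $t4, 7 → $t4=7
xor $t0, $t4, $t4 → $t0=7^7=0
cmp $t0, $t4  (cmp 0,7)
beq again: not taken
xor $t1, $t0, 4 → $t1=0^4=4
rem $t0, $t0, 4 → $t0=0%4=0
sub $t0, $t0, 17 → $t0=0-17=-17
sub $t4, $t0, 6 → $t4=(-17)-6=-23
add $t4, $t0, $t1 → $t4=(-17)+4=-13
halt.

-13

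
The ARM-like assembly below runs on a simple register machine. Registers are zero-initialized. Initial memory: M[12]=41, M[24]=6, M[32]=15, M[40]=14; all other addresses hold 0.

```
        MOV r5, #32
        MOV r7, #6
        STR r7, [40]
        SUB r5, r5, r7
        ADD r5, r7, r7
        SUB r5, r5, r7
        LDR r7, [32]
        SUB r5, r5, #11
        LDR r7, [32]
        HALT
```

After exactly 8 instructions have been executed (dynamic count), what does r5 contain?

r5=32
r7=6
STR r7, [40] → M[40]=6
r5=32-6=26
r5=6+6=12
r5=12-6=6
r7=M[32]=15
r5=6-11=-5
After step 8: r5 = -5.

-5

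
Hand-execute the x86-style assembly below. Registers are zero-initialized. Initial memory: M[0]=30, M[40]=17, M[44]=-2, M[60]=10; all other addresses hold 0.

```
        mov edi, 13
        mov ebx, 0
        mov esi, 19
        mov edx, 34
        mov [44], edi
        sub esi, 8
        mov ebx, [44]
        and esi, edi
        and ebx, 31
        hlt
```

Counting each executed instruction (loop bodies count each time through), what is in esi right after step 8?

after mov edi, 13: edi=13
after mov ebx, 0: ebx=0
after mov esi, 19: esi=19
after mov edx, 34: edx=34
mov [44], edi → M[44]=13
after sub esi, 8: esi=19-8=11
after mov ebx, [44]: ebx=M[44]=13
after and esi, edi: esi=11&13=9
After step 8: esi = 9.

9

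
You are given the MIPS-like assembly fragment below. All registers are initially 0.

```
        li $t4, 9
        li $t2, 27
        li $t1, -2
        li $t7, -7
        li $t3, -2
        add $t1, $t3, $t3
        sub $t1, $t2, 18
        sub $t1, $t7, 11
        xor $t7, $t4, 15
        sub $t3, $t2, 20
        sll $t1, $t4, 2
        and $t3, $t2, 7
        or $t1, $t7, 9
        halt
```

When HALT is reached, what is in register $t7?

$t4=9
$t2=27
$t1=-2
$t7=-7
$t3=-2
$t1=(-2)+(-2)=-4
$t1=27-18=9
$t1=(-7)-11=-18
$t7=9^15=6
$t3=27-20=7
$t1=9<<2=36
$t3=27&7=3
$t1=6|9=15
halt.

6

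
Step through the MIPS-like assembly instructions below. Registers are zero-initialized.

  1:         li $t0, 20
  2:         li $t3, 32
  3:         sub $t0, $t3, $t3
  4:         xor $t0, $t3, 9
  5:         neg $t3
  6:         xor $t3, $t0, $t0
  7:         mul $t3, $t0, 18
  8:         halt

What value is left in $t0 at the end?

li $t0, 20 → $t0=20
li $t3, 32 → $t3=32
sub $t0, $t3, $t3 → $t0=32-32=0
xor $t0, $t3, 9 → $t0=32^9=41
neg $t3 → $t3=-(32)=-32
xor $t3, $t0, $t0 → $t3=41^41=0
mul $t3, $t0, 18 → $t3=41*18=738
halt.

41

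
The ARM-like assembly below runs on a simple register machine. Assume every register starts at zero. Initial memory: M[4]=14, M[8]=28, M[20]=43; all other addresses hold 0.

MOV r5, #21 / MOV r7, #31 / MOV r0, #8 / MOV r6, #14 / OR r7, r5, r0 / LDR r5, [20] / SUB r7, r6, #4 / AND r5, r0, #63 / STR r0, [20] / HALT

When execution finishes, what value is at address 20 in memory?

MOV r5, #21 → r5=21
MOV r7, #31 → r7=31
MOV r0, #8 → r0=8
MOV r6, #14 → r6=14
OR r7, r5, r0 → r7=21|8=29
LDR r5, [20] → r5=M[20]=43
SUB r7, r6, #4 → r7=14-4=10
AND r5, r0, #63 → r5=8&63=8
STR r0, [20] → M[20]=8
halt.

8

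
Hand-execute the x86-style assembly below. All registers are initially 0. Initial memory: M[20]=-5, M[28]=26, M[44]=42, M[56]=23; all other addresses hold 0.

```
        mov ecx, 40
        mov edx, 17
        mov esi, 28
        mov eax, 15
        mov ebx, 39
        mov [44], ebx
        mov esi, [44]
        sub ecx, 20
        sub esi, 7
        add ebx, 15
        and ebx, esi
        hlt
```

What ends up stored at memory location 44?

39

mov ecx, 40 → ecx=40
mov edx, 17 → edx=17
mov esi, 28 → esi=28
mov eax, 15 → eax=15
mov ebx, 39 → ebx=39
mov [44], ebx → M[44]=39
mov esi, [44] → esi=M[44]=39
sub ecx, 20 → ecx=40-20=20
sub esi, 7 → esi=39-7=32
add ebx, 15 → ebx=39+15=54
and ebx, esi → ebx=54&32=32
halt.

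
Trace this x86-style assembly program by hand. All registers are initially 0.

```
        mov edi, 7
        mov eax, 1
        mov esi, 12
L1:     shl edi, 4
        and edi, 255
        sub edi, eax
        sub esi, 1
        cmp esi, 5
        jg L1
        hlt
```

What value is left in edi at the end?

edi=7
eax=1
esi=12
edi=7<<4=112
edi=112&255=112
edi=112-1=111
esi=12-1=11
cmp esi, 5  (cmp 11,5)
jg L1: taken
edi=111<<4=1776
edi=1776&255=240
edi=240-1=239
esi=11-1=10
cmp esi, 5  (cmp 10,5)
jg L1: taken
edi=239<<4=3824
edi=3824&255=240
edi=240-1=239
esi=10-1=9
cmp esi, 5  (cmp 9,5)
jg L1: taken
edi=239<<4=3824
edi=3824&255=240
edi=240-1=239
esi=9-1=8
cmp esi, 5  (cmp 8,5)
jg L1: taken
edi=239<<4=3824
edi=3824&255=240
edi=240-1=239
esi=8-1=7
cmp esi, 5  (cmp 7,5)
jg L1: taken
edi=239<<4=3824
edi=3824&255=240
edi=240-1=239
esi=7-1=6
cmp esi, 5  (cmp 6,5)
jg L1: taken
edi=239<<4=3824
edi=3824&255=240
edi=240-1=239
esi=6-1=5
cmp esi, 5  (cmp 5,5)
jg L1: not taken
halt.

239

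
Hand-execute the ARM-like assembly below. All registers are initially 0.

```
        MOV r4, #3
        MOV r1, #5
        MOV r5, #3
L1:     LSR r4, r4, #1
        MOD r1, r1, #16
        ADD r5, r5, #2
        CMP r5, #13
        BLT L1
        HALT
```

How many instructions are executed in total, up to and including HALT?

MOV r4, #3 → r4=3
MOV r1, #5 → r1=5
MOV r5, #3 → r5=3
LSR r4, r4, #1 → r4=3>>1=1
MOD r1, r1, #16 → r1=5%16=5
ADD r5, r5, #2 → r5=3+2=5
CMP r5, #13  (cmp 5,13)
BLT L1: taken
LSR r4, r4, #1 → r4=1>>1=0
MOD r1, r1, #16 → r1=5%16=5
ADD r5, r5, #2 → r5=5+2=7
CMP r5, #13  (cmp 7,13)
BLT L1: taken
LSR r4, r4, #1 → r4=0>>1=0
MOD r1, r1, #16 → r1=5%16=5
ADD r5, r5, #2 → r5=7+2=9
CMP r5, #13  (cmp 9,13)
BLT L1: taken
LSR r4, r4, #1 → r4=0>>1=0
MOD r1, r1, #16 → r1=5%16=5
ADD r5, r5, #2 → r5=9+2=11
CMP r5, #13  (cmp 11,13)
BLT L1: taken
LSR r4, r4, #1 → r4=0>>1=0
MOD r1, r1, #16 → r1=5%16=5
ADD r5, r5, #2 → r5=11+2=13
CMP r5, #13  (cmp 13,13)
BLT L1: not taken
halt.
Total executed instructions: 29.

29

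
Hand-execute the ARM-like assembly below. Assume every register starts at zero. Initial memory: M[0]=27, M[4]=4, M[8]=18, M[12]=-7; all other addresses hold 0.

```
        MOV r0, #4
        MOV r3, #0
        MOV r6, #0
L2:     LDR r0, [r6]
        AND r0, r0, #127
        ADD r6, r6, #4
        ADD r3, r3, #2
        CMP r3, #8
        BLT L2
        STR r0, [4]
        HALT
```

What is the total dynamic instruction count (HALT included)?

MOV r0, #4 → r0=4
MOV r3, #0 → r3=0
MOV r6, #0 → r6=0
LDR r0, [r6] → r0=M[0]=27
AND r0, r0, #127 → r0=27&127=27
ADD r6, r6, #4 → r6=0+4=4
ADD r3, r3, #2 → r3=0+2=2
CMP r3, #8  (cmp 2,8)
BLT L2: taken
LDR r0, [r6] → r0=M[4]=4
AND r0, r0, #127 → r0=4&127=4
ADD r6, r6, #4 → r6=4+4=8
ADD r3, r3, #2 → r3=2+2=4
CMP r3, #8  (cmp 4,8)
BLT L2: taken
LDR r0, [r6] → r0=M[8]=18
AND r0, r0, #127 → r0=18&127=18
ADD r6, r6, #4 → r6=8+4=12
ADD r3, r3, #2 → r3=4+2=6
CMP r3, #8  (cmp 6,8)
BLT L2: taken
LDR r0, [r6] → r0=M[12]=-7
AND r0, r0, #127 → r0=(-7)&127=121
ADD r6, r6, #4 → r6=12+4=16
ADD r3, r3, #2 → r3=6+2=8
CMP r3, #8  (cmp 8,8)
BLT L2: not taken
STR r0, [4] → M[4]=121
halt.
Total executed instructions: 29.

29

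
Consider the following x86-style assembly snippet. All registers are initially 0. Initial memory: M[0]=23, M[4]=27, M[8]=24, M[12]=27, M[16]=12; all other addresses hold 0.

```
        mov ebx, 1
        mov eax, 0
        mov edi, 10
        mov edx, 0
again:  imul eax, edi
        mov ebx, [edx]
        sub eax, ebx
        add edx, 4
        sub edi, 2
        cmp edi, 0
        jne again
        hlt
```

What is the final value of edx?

20

after mov ebx, 1: ebx=1
after mov eax, 0: eax=0
after mov edi, 10: edi=10
after mov edx, 0: edx=0
after imul eax, edi: eax=0*10=0
after mov ebx, [edx]: ebx=M[0]=23
after sub eax, ebx: eax=0-23=-23
after add edx, 4: edx=0+4=4
after sub edi, 2: edi=10-2=8
cmp edi, 0  (cmp 8,0)
jne again: taken
after imul eax, edi: eax=(-23)*8=-184
after mov ebx, [edx]: ebx=M[4]=27
after sub eax, ebx: eax=(-184)-27=-211
after add edx, 4: edx=4+4=8
after sub edi, 2: edi=8-2=6
cmp edi, 0  (cmp 6,0)
jne again: taken
after imul eax, edi: eax=(-211)*6=-1266
after mov ebx, [edx]: ebx=M[8]=24
after sub eax, ebx: eax=(-1266)-24=-1290
after add edx, 4: edx=8+4=12
after sub edi, 2: edi=6-2=4
cmp edi, 0  (cmp 4,0)
jne again: taken
after imul eax, edi: eax=(-1290)*4=-5160
after mov ebx, [edx]: ebx=M[12]=27
after sub eax, ebx: eax=(-5160)-27=-5187
after add edx, 4: edx=12+4=16
after sub edi, 2: edi=4-2=2
cmp edi, 0  (cmp 2,0)
jne again: taken
after imul eax, edi: eax=(-5187)*2=-10374
after mov ebx, [edx]: ebx=M[16]=12
after sub eax, ebx: eax=(-10374)-12=-10386
after add edx, 4: edx=16+4=20
after sub edi, 2: edi=2-2=0
cmp edi, 0  (cmp 0,0)
jne again: not taken
halt.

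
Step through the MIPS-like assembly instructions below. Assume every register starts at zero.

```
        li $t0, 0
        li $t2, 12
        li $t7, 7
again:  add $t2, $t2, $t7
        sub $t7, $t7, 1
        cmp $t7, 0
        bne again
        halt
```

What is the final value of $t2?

40

after li $t0, 0: $t0=0
after li $t2, 12: $t2=12
after li $t7, 7: $t7=7
after add $t2, $t2, $t7: $t2=12+7=19
after sub $t7, $t7, 1: $t7=7-1=6
cmp $t7, 0  (cmp 6,0)
bne again: taken
after add $t2, $t2, $t7: $t2=19+6=25
after sub $t7, $t7, 1: $t7=6-1=5
cmp $t7, 0  (cmp 5,0)
bne again: taken
after add $t2, $t2, $t7: $t2=25+5=30
after sub $t7, $t7, 1: $t7=5-1=4
cmp $t7, 0  (cmp 4,0)
bne again: taken
after add $t2, $t2, $t7: $t2=30+4=34
after sub $t7, $t7, 1: $t7=4-1=3
cmp $t7, 0  (cmp 3,0)
bne again: taken
after add $t2, $t2, $t7: $t2=34+3=37
after sub $t7, $t7, 1: $t7=3-1=2
cmp $t7, 0  (cmp 2,0)
bne again: taken
after add $t2, $t2, $t7: $t2=37+2=39
after sub $t7, $t7, 1: $t7=2-1=1
cmp $t7, 0  (cmp 1,0)
bne again: taken
after add $t2, $t2, $t7: $t2=39+1=40
after sub $t7, $t7, 1: $t7=1-1=0
cmp $t7, 0  (cmp 0,0)
bne again: not taken
halt.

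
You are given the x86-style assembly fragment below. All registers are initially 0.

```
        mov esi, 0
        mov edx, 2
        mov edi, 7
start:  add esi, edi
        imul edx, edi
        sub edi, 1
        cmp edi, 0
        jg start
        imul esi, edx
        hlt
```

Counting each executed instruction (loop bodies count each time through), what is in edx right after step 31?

mov esi, 0 → esi=0
mov edx, 2 → edx=2
mov edi, 7 → edi=7
add esi, edi → esi=0+7=7
imul edx, edi → edx=2*7=14
sub edi, 1 → edi=7-1=6
cmp edi, 0  (cmp 6,0)
jg start: taken
add esi, edi → esi=7+6=13
imul edx, edi → edx=14*6=84
sub edi, 1 → edi=6-1=5
cmp edi, 0  (cmp 5,0)
jg start: taken
add esi, edi → esi=13+5=18
imul edx, edi → edx=84*5=420
sub edi, 1 → edi=5-1=4
cmp edi, 0  (cmp 4,0)
jg start: taken
add esi, edi → esi=18+4=22
imul edx, edi → edx=420*4=1680
sub edi, 1 → edi=4-1=3
cmp edi, 0  (cmp 3,0)
jg start: taken
add esi, edi → esi=22+3=25
imul edx, edi → edx=1680*3=5040
sub edi, 1 → edi=3-1=2
cmp edi, 0  (cmp 2,0)
jg start: taken
add esi, edi → esi=25+2=27
imul edx, edi → edx=5040*2=10080
sub edi, 1 → edi=2-1=1
After step 31: edx = 10080.

10080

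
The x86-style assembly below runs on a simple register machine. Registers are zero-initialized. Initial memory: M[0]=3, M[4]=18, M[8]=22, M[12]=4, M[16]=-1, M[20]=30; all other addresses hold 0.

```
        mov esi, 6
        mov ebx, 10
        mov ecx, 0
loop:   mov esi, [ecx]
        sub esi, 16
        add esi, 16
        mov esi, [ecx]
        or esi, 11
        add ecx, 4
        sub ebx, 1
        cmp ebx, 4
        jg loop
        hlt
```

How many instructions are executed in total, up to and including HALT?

58

after mov esi, 6: esi=6
after mov ebx, 10: ebx=10
after mov ecx, 0: ecx=0
after mov esi, [ecx]: esi=M[0]=3
after sub esi, 16: esi=3-16=-13
after add esi, 16: esi=(-13)+16=3
after mov esi, [ecx]: esi=M[0]=3
after or esi, 11: esi=3|11=11
after add ecx, 4: ecx=0+4=4
after sub ebx, 1: ebx=10-1=9
cmp ebx, 4  (cmp 9,4)
jg loop: taken
after mov esi, [ecx]: esi=M[4]=18
after sub esi, 16: esi=18-16=2
after add esi, 16: esi=2+16=18
after mov esi, [ecx]: esi=M[4]=18
after or esi, 11: esi=18|11=27
after add ecx, 4: ecx=4+4=8
after sub ebx, 1: ebx=9-1=8
cmp ebx, 4  (cmp 8,4)
jg loop: taken
after mov esi, [ecx]: esi=M[8]=22
after sub esi, 16: esi=22-16=6
after add esi, 16: esi=6+16=22
after mov esi, [ecx]: esi=M[8]=22
after or esi, 11: esi=22|11=31
after add ecx, 4: ecx=8+4=12
after sub ebx, 1: ebx=8-1=7
cmp ebx, 4  (cmp 7,4)
jg loop: taken
after mov esi, [ecx]: esi=M[12]=4
after sub esi, 16: esi=4-16=-12
after add esi, 16: esi=(-12)+16=4
after mov esi, [ecx]: esi=M[12]=4
after or esi, 11: esi=4|11=15
after add ecx, 4: ecx=12+4=16
after sub ebx, 1: ebx=7-1=6
cmp ebx, 4  (cmp 6,4)
jg loop: taken
after mov esi, [ecx]: esi=M[16]=-1
after sub esi, 16: esi=(-1)-16=-17
after add esi, 16: esi=(-17)+16=-1
after mov esi, [ecx]: esi=M[16]=-1
after or esi, 11: esi=(-1)|11=-1
after add ecx, 4: ecx=16+4=20
after sub ebx, 1: ebx=6-1=5
cmp ebx, 4  (cmp 5,4)
jg loop: taken
after mov esi, [ecx]: esi=M[20]=30
after sub esi, 16: esi=30-16=14
after add esi, 16: esi=14+16=30
after mov esi, [ecx]: esi=M[20]=30
after or esi, 11: esi=30|11=31
after add ecx, 4: ecx=20+4=24
after sub ebx, 1: ebx=5-1=4
cmp ebx, 4  (cmp 4,4)
jg loop: not taken
halt.
Total executed instructions: 58.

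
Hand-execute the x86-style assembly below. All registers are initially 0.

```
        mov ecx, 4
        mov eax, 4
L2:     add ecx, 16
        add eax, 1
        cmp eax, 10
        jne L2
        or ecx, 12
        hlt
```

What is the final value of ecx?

ecx=4
eax=4
ecx=4+16=20
eax=4+1=5
cmp eax, 10  (cmp 5,10)
jne L2: taken
ecx=20+16=36
eax=5+1=6
cmp eax, 10  (cmp 6,10)
jne L2: taken
ecx=36+16=52
eax=6+1=7
cmp eax, 10  (cmp 7,10)
jne L2: taken
ecx=52+16=68
eax=7+1=8
cmp eax, 10  (cmp 8,10)
jne L2: taken
ecx=68+16=84
eax=8+1=9
cmp eax, 10  (cmp 9,10)
jne L2: taken
ecx=84+16=100
eax=9+1=10
cmp eax, 10  (cmp 10,10)
jne L2: not taken
ecx=100|12=108
halt.

108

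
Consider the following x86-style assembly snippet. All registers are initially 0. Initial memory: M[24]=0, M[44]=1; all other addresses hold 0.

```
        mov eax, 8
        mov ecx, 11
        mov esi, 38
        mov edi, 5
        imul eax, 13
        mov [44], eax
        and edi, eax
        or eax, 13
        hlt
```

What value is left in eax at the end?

mov eax, 8 → eax=8
mov ecx, 11 → ecx=11
mov esi, 38 → esi=38
mov edi, 5 → edi=5
imul eax, 13 → eax=8*13=104
mov [44], eax → M[44]=104
and edi, eax → edi=5&104=0
or eax, 13 → eax=104|13=109
halt.

109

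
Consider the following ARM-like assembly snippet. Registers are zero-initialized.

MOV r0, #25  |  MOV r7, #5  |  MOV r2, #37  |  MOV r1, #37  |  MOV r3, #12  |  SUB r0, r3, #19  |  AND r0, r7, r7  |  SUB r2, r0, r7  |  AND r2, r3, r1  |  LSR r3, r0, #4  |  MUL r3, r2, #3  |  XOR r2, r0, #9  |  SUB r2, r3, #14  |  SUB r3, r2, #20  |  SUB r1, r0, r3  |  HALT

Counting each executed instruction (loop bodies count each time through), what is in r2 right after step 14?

after MOV r0, #25: r0=25
after MOV r7, #5: r7=5
after MOV r2, #37: r2=37
after MOV r1, #37: r1=37
after MOV r3, #12: r3=12
after SUB r0, r3, #19: r0=12-19=-7
after AND r0, r7, r7: r0=5&5=5
after SUB r2, r0, r7: r2=5-5=0
after AND r2, r3, r1: r2=12&37=4
after LSR r3, r0, #4: r3=5>>4=0
after MUL r3, r2, #3: r3=4*3=12
after XOR r2, r0, #9: r2=5^9=12
after SUB r2, r3, #14: r2=12-14=-2
after SUB r3, r2, #20: r3=(-2)-20=-22
After step 14: r2 = -2.

-2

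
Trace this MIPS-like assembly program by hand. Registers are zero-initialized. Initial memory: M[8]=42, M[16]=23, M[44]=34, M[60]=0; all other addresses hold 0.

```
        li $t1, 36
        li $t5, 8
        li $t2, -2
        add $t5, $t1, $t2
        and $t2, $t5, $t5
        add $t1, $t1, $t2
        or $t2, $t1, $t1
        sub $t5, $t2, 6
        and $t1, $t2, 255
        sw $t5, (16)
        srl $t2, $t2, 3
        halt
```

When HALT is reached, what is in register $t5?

64

$t1=36
$t5=8
$t2=-2
$t5=36+(-2)=34
$t2=34&34=34
$t1=36+34=70
$t2=70|70=70
$t5=70-6=64
$t1=70&255=70
sw $t5, (16) → M[16]=64
$t2=70>>3=8
halt.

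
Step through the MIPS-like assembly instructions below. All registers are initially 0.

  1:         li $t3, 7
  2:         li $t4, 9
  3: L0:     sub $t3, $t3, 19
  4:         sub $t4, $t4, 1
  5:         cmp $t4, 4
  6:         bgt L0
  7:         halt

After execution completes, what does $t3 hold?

$t3=7
$t4=9
$t3=7-19=-12
$t4=9-1=8
cmp $t4, 4  (cmp 8,4)
bgt L0: taken
$t3=(-12)-19=-31
$t4=8-1=7
cmp $t4, 4  (cmp 7,4)
bgt L0: taken
$t3=(-31)-19=-50
$t4=7-1=6
cmp $t4, 4  (cmp 6,4)
bgt L0: taken
$t3=(-50)-19=-69
$t4=6-1=5
cmp $t4, 4  (cmp 5,4)
bgt L0: taken
$t3=(-69)-19=-88
$t4=5-1=4
cmp $t4, 4  (cmp 4,4)
bgt L0: not taken
halt.

-88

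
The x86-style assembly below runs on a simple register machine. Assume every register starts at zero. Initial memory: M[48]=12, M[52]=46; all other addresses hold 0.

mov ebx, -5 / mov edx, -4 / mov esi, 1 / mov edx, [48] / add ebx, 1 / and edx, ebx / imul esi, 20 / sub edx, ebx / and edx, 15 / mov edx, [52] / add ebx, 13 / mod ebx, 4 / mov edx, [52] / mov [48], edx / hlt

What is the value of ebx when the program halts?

1

ebx=-5
edx=-4
esi=1
edx=M[48]=12
ebx=(-5)+1=-4
edx=12&(-4)=12
esi=1*20=20
edx=12-(-4)=16
edx=16&15=0
edx=M[52]=46
ebx=(-4)+13=9
ebx=9%4=1
edx=M[52]=46
mov [48], edx → M[48]=46
halt.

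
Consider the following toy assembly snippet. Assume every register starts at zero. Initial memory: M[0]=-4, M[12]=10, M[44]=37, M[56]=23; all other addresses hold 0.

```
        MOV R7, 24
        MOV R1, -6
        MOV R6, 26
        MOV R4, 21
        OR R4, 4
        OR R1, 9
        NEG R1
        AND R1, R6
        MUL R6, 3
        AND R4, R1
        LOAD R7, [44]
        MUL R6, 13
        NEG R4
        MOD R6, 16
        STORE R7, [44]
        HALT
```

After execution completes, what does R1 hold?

after MOV R7, 24: R7=24
after MOV R1, -6: R1=-6
after MOV R6, 26: R6=26
after MOV R4, 21: R4=21
after OR R4, 4: R4=21|4=21
after OR R1, 9: R1=(-6)|9=-5
after NEG R1: R1=-(-5)=5
after AND R1, R6: R1=5&26=0
after MUL R6, 3: R6=26*3=78
after AND R4, R1: R4=21&0=0
after LOAD R7, [44]: R7=M[44]=37
after MUL R6, 13: R6=78*13=1014
after NEG R4: R4=-(0)=0
after MOD R6, 16: R6=1014%16=6
STORE R7, [44] → M[44]=37
halt.

0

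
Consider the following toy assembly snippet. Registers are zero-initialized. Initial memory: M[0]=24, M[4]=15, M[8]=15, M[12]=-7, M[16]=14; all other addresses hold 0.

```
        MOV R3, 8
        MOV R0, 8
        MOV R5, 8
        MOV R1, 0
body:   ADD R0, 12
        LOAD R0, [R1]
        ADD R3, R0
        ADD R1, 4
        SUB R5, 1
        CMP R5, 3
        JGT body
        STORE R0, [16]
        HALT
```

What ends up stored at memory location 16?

14

R3=8
R0=8
R5=8
R1=0
R0=8+12=20
R0=M[0]=24
R3=8+24=32
R1=0+4=4
R5=8-1=7
CMP R5, 3  (cmp 7,3)
JGT body: taken
R0=24+12=36
R0=M[4]=15
R3=32+15=47
R1=4+4=8
R5=7-1=6
CMP R5, 3  (cmp 6,3)
JGT body: taken
R0=15+12=27
R0=M[8]=15
R3=47+15=62
R1=8+4=12
R5=6-1=5
CMP R5, 3  (cmp 5,3)
JGT body: taken
R0=15+12=27
R0=M[12]=-7
R3=62+(-7)=55
R1=12+4=16
R5=5-1=4
CMP R5, 3  (cmp 4,3)
JGT body: taken
R0=(-7)+12=5
R0=M[16]=14
R3=55+14=69
R1=16+4=20
R5=4-1=3
CMP R5, 3  (cmp 3,3)
JGT body: not taken
STORE R0, [16] → M[16]=14
halt.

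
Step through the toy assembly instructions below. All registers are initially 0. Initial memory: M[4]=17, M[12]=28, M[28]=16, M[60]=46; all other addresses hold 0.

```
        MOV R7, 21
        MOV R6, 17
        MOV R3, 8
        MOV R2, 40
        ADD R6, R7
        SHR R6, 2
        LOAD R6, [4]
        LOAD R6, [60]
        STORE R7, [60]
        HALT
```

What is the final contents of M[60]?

R7=21
R6=17
R3=8
R2=40
R6=17+21=38
R6=38>>2=9
R6=M[4]=17
R6=M[60]=46
STORE R7, [60] → M[60]=21
halt.

21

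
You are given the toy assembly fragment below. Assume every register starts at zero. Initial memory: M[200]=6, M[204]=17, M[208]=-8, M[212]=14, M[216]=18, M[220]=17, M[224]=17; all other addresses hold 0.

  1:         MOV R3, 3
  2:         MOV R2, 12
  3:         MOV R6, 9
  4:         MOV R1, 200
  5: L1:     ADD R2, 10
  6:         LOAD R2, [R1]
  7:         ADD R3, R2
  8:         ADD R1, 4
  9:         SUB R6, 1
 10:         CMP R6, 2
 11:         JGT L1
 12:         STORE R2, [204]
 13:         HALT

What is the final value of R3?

MOV R3, 3 → R3=3
MOV R2, 12 → R2=12
MOV R6, 9 → R6=9
MOV R1, 200 → R1=200
ADD R2, 10 → R2=12+10=22
LOAD R2, [R1] → R2=M[200]=6
ADD R3, R2 → R3=3+6=9
ADD R1, 4 → R1=200+4=204
SUB R6, 1 → R6=9-1=8
CMP R6, 2  (cmp 8,2)
JGT L1: taken
ADD R2, 10 → R2=6+10=16
LOAD R2, [R1] → R2=M[204]=17
ADD R3, R2 → R3=9+17=26
ADD R1, 4 → R1=204+4=208
SUB R6, 1 → R6=8-1=7
CMP R6, 2  (cmp 7,2)
JGT L1: taken
ADD R2, 10 → R2=17+10=27
LOAD R2, [R1] → R2=M[208]=-8
ADD R3, R2 → R3=26+(-8)=18
ADD R1, 4 → R1=208+4=212
SUB R6, 1 → R6=7-1=6
CMP R6, 2  (cmp 6,2)
JGT L1: taken
ADD R2, 10 → R2=(-8)+10=2
LOAD R2, [R1] → R2=M[212]=14
ADD R3, R2 → R3=18+14=32
ADD R1, 4 → R1=212+4=216
SUB R6, 1 → R6=6-1=5
CMP R6, 2  (cmp 5,2)
JGT L1: taken
ADD R2, 10 → R2=14+10=24
LOAD R2, [R1] → R2=M[216]=18
ADD R3, R2 → R3=32+18=50
ADD R1, 4 → R1=216+4=220
SUB R6, 1 → R6=5-1=4
CMP R6, 2  (cmp 4,2)
JGT L1: taken
ADD R2, 10 → R2=18+10=28
LOAD R2, [R1] → R2=M[220]=17
ADD R3, R2 → R3=50+17=67
ADD R1, 4 → R1=220+4=224
SUB R6, 1 → R6=4-1=3
CMP R6, 2  (cmp 3,2)
JGT L1: taken
ADD R2, 10 → R2=17+10=27
LOAD R2, [R1] → R2=M[224]=17
ADD R3, R2 → R3=67+17=84
ADD R1, 4 → R1=224+4=228
SUB R6, 1 → R6=3-1=2
CMP R6, 2  (cmp 2,2)
JGT L1: not taken
STORE R2, [204] → M[204]=17
halt.

84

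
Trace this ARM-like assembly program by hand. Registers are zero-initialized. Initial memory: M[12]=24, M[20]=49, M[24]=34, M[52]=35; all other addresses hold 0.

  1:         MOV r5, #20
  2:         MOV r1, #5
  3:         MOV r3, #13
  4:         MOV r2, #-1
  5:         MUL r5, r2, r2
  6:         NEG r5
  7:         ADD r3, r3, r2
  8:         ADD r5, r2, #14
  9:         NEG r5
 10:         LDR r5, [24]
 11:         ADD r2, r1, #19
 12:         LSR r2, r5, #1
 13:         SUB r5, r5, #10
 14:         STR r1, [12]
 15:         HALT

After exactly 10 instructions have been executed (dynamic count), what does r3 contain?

12

r5=20
r1=5
r3=13
r2=-1
r5=(-1)*(-1)=1
r5=-(1)=-1
r3=13+(-1)=12
r5=(-1)+14=13
r5=-(13)=-13
r5=M[24]=34
After step 10: r3 = 12.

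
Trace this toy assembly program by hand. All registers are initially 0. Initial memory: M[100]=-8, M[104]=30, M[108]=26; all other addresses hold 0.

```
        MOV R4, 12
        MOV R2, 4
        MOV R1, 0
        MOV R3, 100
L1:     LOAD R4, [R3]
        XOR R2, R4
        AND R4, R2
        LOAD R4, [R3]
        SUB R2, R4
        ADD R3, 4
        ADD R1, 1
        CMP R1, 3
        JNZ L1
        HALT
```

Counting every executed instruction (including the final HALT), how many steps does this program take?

after MOV R4, 12: R4=12
after MOV R2, 4: R2=4
after MOV R1, 0: R1=0
after MOV R3, 100: R3=100
after LOAD R4, [R3]: R4=M[100]=-8
after XOR R2, R4: R2=4^(-8)=-4
after AND R4, R2: R4=(-8)&(-4)=-8
after LOAD R4, [R3]: R4=M[100]=-8
after SUB R2, R4: R2=(-4)-(-8)=4
after ADD R3, 4: R3=100+4=104
after ADD R1, 1: R1=0+1=1
CMP R1, 3  (cmp 1,3)
JNZ L1: taken
after LOAD R4, [R3]: R4=M[104]=30
after XOR R2, R4: R2=4^30=26
after AND R4, R2: R4=30&26=26
after LOAD R4, [R3]: R4=M[104]=30
after SUB R2, R4: R2=26-30=-4
after ADD R3, 4: R3=104+4=108
after ADD R1, 1: R1=1+1=2
CMP R1, 3  (cmp 2,3)
JNZ L1: taken
after LOAD R4, [R3]: R4=M[108]=26
after XOR R2, R4: R2=(-4)^26=-26
after AND R4, R2: R4=26&(-26)=2
after LOAD R4, [R3]: R4=M[108]=26
after SUB R2, R4: R2=(-26)-26=-52
after ADD R3, 4: R3=108+4=112
after ADD R1, 1: R1=2+1=3
CMP R1, 3  (cmp 3,3)
JNZ L1: not taken
halt.
Total executed instructions: 32.

32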